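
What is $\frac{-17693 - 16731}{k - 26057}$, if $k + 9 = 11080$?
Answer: $\frac{17212}{7493} \approx 2.2971$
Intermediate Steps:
$k = 11071$ ($k = -9 + 11080 = 11071$)
$\frac{-17693 - 16731}{k - 26057} = \frac{-17693 - 16731}{11071 - 26057} = - \frac{34424}{-14986} = \left(-34424\right) \left(- \frac{1}{14986}\right) = \frac{17212}{7493}$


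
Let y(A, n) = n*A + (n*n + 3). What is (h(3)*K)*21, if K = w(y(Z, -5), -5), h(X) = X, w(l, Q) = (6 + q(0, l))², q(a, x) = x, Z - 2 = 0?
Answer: 36288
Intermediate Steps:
Z = 2 (Z = 2 + 0 = 2)
y(A, n) = 3 + n² + A*n (y(A, n) = A*n + (n² + 3) = A*n + (3 + n²) = 3 + n² + A*n)
w(l, Q) = (6 + l)²
K = 576 (K = (6 + (3 + (-5)² + 2*(-5)))² = (6 + (3 + 25 - 10))² = (6 + 18)² = 24² = 576)
(h(3)*K)*21 = (3*576)*21 = 1728*21 = 36288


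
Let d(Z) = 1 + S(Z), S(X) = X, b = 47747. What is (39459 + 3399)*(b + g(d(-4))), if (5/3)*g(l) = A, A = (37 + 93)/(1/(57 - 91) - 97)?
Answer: 6750765055458/3299 ≈ 2.0463e+9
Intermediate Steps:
d(Z) = 1 + Z
A = -4420/3299 (A = 130/(1/(-34) - 97) = 130/(-1/34 - 97) = 130/(-3299/34) = 130*(-34/3299) = -4420/3299 ≈ -1.3398)
g(l) = -2652/3299 (g(l) = (⅗)*(-4420/3299) = -2652/3299)
(39459 + 3399)*(b + g(d(-4))) = (39459 + 3399)*(47747 - 2652/3299) = 42858*(157514701/3299) = 6750765055458/3299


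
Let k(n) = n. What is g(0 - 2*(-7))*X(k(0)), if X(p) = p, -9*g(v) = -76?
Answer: 0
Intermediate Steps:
g(v) = 76/9 (g(v) = -1/9*(-76) = 76/9)
g(0 - 2*(-7))*X(k(0)) = (76/9)*0 = 0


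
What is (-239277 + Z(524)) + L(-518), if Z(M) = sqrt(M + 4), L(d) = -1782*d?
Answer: 683799 + 4*sqrt(33) ≈ 6.8382e+5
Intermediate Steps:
Z(M) = sqrt(4 + M)
(-239277 + Z(524)) + L(-518) = (-239277 + sqrt(4 + 524)) - 1782*(-518) = (-239277 + sqrt(528)) + 923076 = (-239277 + 4*sqrt(33)) + 923076 = 683799 + 4*sqrt(33)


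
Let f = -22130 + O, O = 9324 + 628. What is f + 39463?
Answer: 27285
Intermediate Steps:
O = 9952
f = -12178 (f = -22130 + 9952 = -12178)
f + 39463 = -12178 + 39463 = 27285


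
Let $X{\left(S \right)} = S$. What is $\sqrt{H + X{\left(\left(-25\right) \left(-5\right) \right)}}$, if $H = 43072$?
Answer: $11 \sqrt{357} \approx 207.84$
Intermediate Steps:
$\sqrt{H + X{\left(\left(-25\right) \left(-5\right) \right)}} = \sqrt{43072 - -125} = \sqrt{43072 + 125} = \sqrt{43197} = 11 \sqrt{357}$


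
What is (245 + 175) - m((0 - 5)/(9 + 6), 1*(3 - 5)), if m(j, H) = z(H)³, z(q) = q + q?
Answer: 484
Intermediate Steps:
z(q) = 2*q
m(j, H) = 8*H³ (m(j, H) = (2*H)³ = 8*H³)
(245 + 175) - m((0 - 5)/(9 + 6), 1*(3 - 5)) = (245 + 175) - 8*(1*(3 - 5))³ = 420 - 8*(1*(-2))³ = 420 - 8*(-2)³ = 420 - 8*(-8) = 420 - 1*(-64) = 420 + 64 = 484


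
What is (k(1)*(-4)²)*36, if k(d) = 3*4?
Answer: 6912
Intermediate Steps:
k(d) = 12
(k(1)*(-4)²)*36 = (12*(-4)²)*36 = (12*16)*36 = 192*36 = 6912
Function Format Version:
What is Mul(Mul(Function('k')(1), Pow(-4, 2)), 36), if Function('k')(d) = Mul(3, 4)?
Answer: 6912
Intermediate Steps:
Function('k')(d) = 12
Mul(Mul(Function('k')(1), Pow(-4, 2)), 36) = Mul(Mul(12, Pow(-4, 2)), 36) = Mul(Mul(12, 16), 36) = Mul(192, 36) = 6912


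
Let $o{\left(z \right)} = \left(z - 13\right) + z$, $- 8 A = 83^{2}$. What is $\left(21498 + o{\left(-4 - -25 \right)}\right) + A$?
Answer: $\frac{165327}{8} \approx 20666.0$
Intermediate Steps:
$A = - \frac{6889}{8}$ ($A = - \frac{83^{2}}{8} = \left(- \frac{1}{8}\right) 6889 = - \frac{6889}{8} \approx -861.13$)
$o{\left(z \right)} = -13 + 2 z$ ($o{\left(z \right)} = \left(-13 + z\right) + z = -13 + 2 z$)
$\left(21498 + o{\left(-4 - -25 \right)}\right) + A = \left(21498 - \left(13 - 2 \left(-4 - -25\right)\right)\right) - \frac{6889}{8} = \left(21498 - \left(13 - 2 \left(-4 + 25\right)\right)\right) - \frac{6889}{8} = \left(21498 + \left(-13 + 2 \cdot 21\right)\right) - \frac{6889}{8} = \left(21498 + \left(-13 + 42\right)\right) - \frac{6889}{8} = \left(21498 + 29\right) - \frac{6889}{8} = 21527 - \frac{6889}{8} = \frac{165327}{8}$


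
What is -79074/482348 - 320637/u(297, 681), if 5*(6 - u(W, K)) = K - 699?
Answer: -64441406161/1929392 ≈ -33400.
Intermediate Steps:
u(W, K) = 729/5 - K/5 (u(W, K) = 6 - (K - 699)/5 = 6 - (-699 + K)/5 = 6 + (699/5 - K/5) = 729/5 - K/5)
-79074/482348 - 320637/u(297, 681) = -79074/482348 - 320637/(729/5 - ⅕*681) = -79074*1/482348 - 320637/(729/5 - 681/5) = -39537/241174 - 320637/48/5 = -39537/241174 - 320637*5/48 = -39537/241174 - 534395/16 = -64441406161/1929392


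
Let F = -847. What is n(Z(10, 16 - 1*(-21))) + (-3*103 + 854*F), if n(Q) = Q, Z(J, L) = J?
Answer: -723637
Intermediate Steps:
n(Z(10, 16 - 1*(-21))) + (-3*103 + 854*F) = 10 + (-3*103 + 854*(-847)) = 10 + (-309 - 723338) = 10 - 723647 = -723637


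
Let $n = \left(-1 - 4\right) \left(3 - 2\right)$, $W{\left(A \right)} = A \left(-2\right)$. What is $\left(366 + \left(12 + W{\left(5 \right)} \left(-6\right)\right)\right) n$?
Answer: $-2190$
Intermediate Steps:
$W{\left(A \right)} = - 2 A$
$n = -5$ ($n = - 5 \left(3 - 2\right) = \left(-5\right) 1 = -5$)
$\left(366 + \left(12 + W{\left(5 \right)} \left(-6\right)\right)\right) n = \left(366 + \left(12 + \left(-2\right) 5 \left(-6\right)\right)\right) \left(-5\right) = \left(366 + \left(12 - -60\right)\right) \left(-5\right) = \left(366 + \left(12 + 60\right)\right) \left(-5\right) = \left(366 + 72\right) \left(-5\right) = 438 \left(-5\right) = -2190$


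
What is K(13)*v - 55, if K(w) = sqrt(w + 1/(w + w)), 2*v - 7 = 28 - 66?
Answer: -55 - 31*sqrt(8814)/52 ≈ -110.97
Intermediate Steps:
v = -31/2 (v = 7/2 + (28 - 66)/2 = 7/2 + (1/2)*(-38) = 7/2 - 19 = -31/2 ≈ -15.500)
K(w) = sqrt(w + 1/(2*w))
K(13)*v - 55 = (sqrt(2/13 + 4*13)/2)*(-31/2) - 55 = (sqrt(2*(1/13) + 52)/2)*(-31/2) - 55 = (sqrt(2/13 + 52)/2)*(-31/2) - 55 = (sqrt(678/13)/2)*(-31/2) - 55 = ((sqrt(8814)/13)/2)*(-31/2) - 55 = (sqrt(8814)/26)*(-31/2) - 55 = -31*sqrt(8814)/52 - 55 = -55 - 31*sqrt(8814)/52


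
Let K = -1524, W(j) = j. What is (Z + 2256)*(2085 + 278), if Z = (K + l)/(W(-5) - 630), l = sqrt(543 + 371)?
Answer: 26682996/5 - 2363*sqrt(914)/635 ≈ 5.3365e+6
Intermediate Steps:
l = sqrt(914) ≈ 30.232
Z = 12/5 - sqrt(914)/635 (Z = (-1524 + sqrt(914))/(-5 - 630) = (-1524 + sqrt(914))/(-635) = (-1524 + sqrt(914))*(-1/635) = 12/5 - sqrt(914)/635 ≈ 2.3524)
(Z + 2256)*(2085 + 278) = ((12/5 - sqrt(914)/635) + 2256)*(2085 + 278) = (11292/5 - sqrt(914)/635)*2363 = 26682996/5 - 2363*sqrt(914)/635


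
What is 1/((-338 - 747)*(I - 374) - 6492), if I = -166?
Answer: 1/579408 ≈ 1.7259e-6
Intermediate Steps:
1/((-338 - 747)*(I - 374) - 6492) = 1/((-338 - 747)*(-166 - 374) - 6492) = 1/(-1085*(-540) - 6492) = 1/(585900 - 6492) = 1/579408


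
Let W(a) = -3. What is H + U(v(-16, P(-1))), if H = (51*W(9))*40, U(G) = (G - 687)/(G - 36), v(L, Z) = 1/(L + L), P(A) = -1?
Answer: -7034375/1153 ≈ -6100.9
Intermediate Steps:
v(L, Z) = 1/(2*L)
U(G) = (-687 + G)/(-36 + G)
H = -6120 (H = (51*(-3))*40 = -153*40 = -6120)
H + U(v(-16, P(-1))) = -6120 + (-687 + (½)/(-16))/(-36 + (½)/(-16)) = -6120 + (-687 + (½)*(-1/16))/(-36 + (½)*(-1/16)) = -6120 + (-687 - 1/32)/(-36 - 1/32) = -6120 - 21985/32/(-1153/32) = -6120 - 32/1153*(-21985/32) = -6120 + 21985/1153 = -7034375/1153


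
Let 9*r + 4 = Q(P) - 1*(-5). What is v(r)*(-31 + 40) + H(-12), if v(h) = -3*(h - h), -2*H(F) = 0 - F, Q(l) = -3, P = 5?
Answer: -6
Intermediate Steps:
H(F) = F/2 (H(F) = -(0 - F)/2 = -(-1)*F/2 = F/2)
r = -2/9 (r = -4/9 + (-3 - 1*(-5))/9 = -4/9 + (-3 + 5)/9 = -4/9 + (⅑)*2 = -4/9 + 2/9 = -2/9 ≈ -0.22222)
v(h) = 0 (v(h) = -3*0 = 0)
v(r)*(-31 + 40) + H(-12) = 0*(-31 + 40) + (½)*(-12) = 0*9 - 6 = 0 - 6 = -6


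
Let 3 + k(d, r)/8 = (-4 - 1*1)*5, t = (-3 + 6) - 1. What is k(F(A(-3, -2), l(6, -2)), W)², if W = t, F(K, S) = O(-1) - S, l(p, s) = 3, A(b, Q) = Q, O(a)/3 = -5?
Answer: 50176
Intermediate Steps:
O(a) = -15 (O(a) = 3*(-5) = -15)
t = 2 (t = 3 - 1 = 2)
F(K, S) = -15 - S
W = 2
k(d, r) = -224 (k(d, r) = -24 + 8*((-4 - 1*1)*5) = -24 + 8*((-4 - 1)*5) = -24 + 8*(-5*5) = -24 + 8*(-25) = -24 - 200 = -224)
k(F(A(-3, -2), l(6, -2)), W)² = (-224)² = 50176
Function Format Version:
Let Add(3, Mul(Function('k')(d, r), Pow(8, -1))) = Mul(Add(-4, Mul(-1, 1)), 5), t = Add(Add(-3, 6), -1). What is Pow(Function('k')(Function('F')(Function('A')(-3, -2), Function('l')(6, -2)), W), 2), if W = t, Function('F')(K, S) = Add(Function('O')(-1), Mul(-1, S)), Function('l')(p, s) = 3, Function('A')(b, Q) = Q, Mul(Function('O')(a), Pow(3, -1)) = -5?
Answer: 50176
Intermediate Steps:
Function('O')(a) = -15 (Function('O')(a) = Mul(3, -5) = -15)
t = 2 (t = Add(3, -1) = 2)
Function('F')(K, S) = Add(-15, Mul(-1, S))
W = 2
Function('k')(d, r) = -224 (Function('k')(d, r) = Add(-24, Mul(8, Mul(Add(-4, Mul(-1, 1)), 5))) = Add(-24, Mul(8, Mul(Add(-4, -1), 5))) = Add(-24, Mul(8, Mul(-5, 5))) = Add(-24, Mul(8, -25)) = Add(-24, -200) = -224)
Pow(Function('k')(Function('F')(Function('A')(-3, -2), Function('l')(6, -2)), W), 2) = Pow(-224, 2) = 50176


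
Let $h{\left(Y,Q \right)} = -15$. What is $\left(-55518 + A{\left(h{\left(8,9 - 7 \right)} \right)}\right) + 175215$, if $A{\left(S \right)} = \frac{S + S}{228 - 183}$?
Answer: $\frac{359089}{3} \approx 1.197 \cdot 10^{5}$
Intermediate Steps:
$A{\left(S \right)} = \frac{2 S}{45}$
$\left(-55518 + A{\left(h{\left(8,9 - 7 \right)} \right)}\right) + 175215 = \left(-55518 + \frac{2}{45} \left(-15\right)\right) + 175215 = \left(-55518 - \frac{2}{3}\right) + 175215 = - \frac{166556}{3} + 175215 = \frac{359089}{3}$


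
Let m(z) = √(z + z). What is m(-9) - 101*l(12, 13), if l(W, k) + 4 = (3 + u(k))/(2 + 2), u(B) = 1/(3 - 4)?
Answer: 707/2 + 3*I*√2 ≈ 353.5 + 4.2426*I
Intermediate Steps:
m(z) = √2*√z (m(z) = √(2*z) = √2*√z)
u(B) = -1 (u(B) = 1/(-1) = -1)
l(W, k) = -7/2 (l(W, k) = -4 + (3 - 1)/(2 + 2) = -4 + 2/4 = -4 + 2*(¼) = -4 + ½ = -7/2)
m(-9) - 101*l(12, 13) = √2*√(-9) - 101*(-7/2) = √2*(3*I) + 707/2 = 3*I*√2 + 707/2 = 707/2 + 3*I*√2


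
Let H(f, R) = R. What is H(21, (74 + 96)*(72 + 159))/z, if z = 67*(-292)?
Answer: -19635/9782 ≈ -2.0073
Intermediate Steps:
z = -19564
H(21, (74 + 96)*(72 + 159))/z = ((74 + 96)*(72 + 159))/(-19564) = (170*231)*(-1/19564) = 39270*(-1/19564) = -19635/9782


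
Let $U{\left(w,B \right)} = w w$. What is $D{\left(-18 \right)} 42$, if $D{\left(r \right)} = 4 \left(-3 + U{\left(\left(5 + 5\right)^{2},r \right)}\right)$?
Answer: $1679496$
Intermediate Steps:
$U{\left(w,B \right)} = w^{2}$
$D{\left(r \right)} = 39988$ ($D{\left(r \right)} = 4 \left(-3 + \left(\left(5 + 5\right)^{2}\right)^{2}\right) = 4 \left(-3 + \left(10^{2}\right)^{2}\right) = 4 \left(-3 + 100^{2}\right) = 4 \left(-3 + 10000\right) = 4 \cdot 9997 = 39988$)
$D{\left(-18 \right)} 42 = 39988 \cdot 42 = 1679496$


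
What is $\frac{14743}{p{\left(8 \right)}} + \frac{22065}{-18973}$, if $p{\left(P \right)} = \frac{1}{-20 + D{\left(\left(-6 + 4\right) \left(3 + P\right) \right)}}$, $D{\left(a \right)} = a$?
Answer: $- \frac{11748217503}{18973} \approx -6.1921 \cdot 10^{5}$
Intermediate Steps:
$p{\left(P \right)} = \frac{1}{-26 - 2 P}$ ($p{\left(P \right)} = \frac{1}{-20 + \left(-6 + 4\right) \left(3 + P\right)} = \frac{1}{-20 - 2 \left(3 + P\right)} = \frac{1}{-20 - \left(6 + 2 P\right)} = \frac{1}{-26 - 2 P}$)
$\frac{14743}{p{\left(8 \right)}} + \frac{22065}{-18973} = \frac{14743}{\left(-1\right) \frac{1}{26 + 2 \cdot 8}} + \frac{22065}{-18973} = \frac{14743}{\left(-1\right) \frac{1}{26 + 16}} + 22065 \left(- \frac{1}{18973}\right) = \frac{14743}{\left(-1\right) \frac{1}{42}} - \frac{22065}{18973} = \frac{14743}{- \frac{1}{42}} - \frac{22065}{18973} = 14743 \left(-42\right) - \frac{22065}{18973} = -619206 - \frac{22065}{18973} = - \frac{11748217503}{18973}$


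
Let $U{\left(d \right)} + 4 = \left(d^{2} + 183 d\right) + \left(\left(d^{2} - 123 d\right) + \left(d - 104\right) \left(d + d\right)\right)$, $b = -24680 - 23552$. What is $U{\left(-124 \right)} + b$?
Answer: $31620$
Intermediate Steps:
$b = -48232$ ($b = -24680 - 23552 = -48232$)
$U{\left(d \right)} = -4 + 2 d^{2} + 60 d + 2 d \left(-104 + d\right)$ ($U{\left(d \right)} = -4 + \left(\left(d^{2} + 183 d\right) + \left(\left(d^{2} - 123 d\right) + \left(d - 104\right) \left(d + d\right)\right)\right) = -4 + \left(\left(d^{2} + 183 d\right) + \left(\left(d^{2} - 123 d\right) + \left(-104 + d\right) 2 d\right)\right) = -4 + \left(\left(d^{2} + 183 d\right) + \left(\left(d^{2} - 123 d\right) + 2 d \left(-104 + d\right)\right)\right) = -4 + \left(\left(d^{2} + 183 d\right) + \left(d^{2} - 123 d + 2 d \left(-104 + d\right)\right)\right) = -4 + \left(2 d^{2} + 60 d + 2 d \left(-104 + d\right)\right) = -4 + 2 d^{2} + 60 d + 2 d \left(-104 + d\right)$)
$U{\left(-124 \right)} + b = \left(-4 - -18352 + 4 \left(-124\right)^{2}\right) - 48232 = \left(-4 + 18352 + 4 \cdot 15376\right) - 48232 = \left(-4 + 18352 + 61504\right) - 48232 = 79852 - 48232 = 31620$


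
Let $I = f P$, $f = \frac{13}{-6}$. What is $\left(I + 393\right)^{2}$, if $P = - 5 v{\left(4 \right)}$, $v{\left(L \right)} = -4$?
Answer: $\frac{1100401}{9} \approx 1.2227 \cdot 10^{5}$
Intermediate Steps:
$f = - \frac{13}{6}$ ($f = 13 \left(- \frac{1}{6}\right) = - \frac{13}{6} \approx -2.1667$)
$P = 20$ ($P = \left(-5\right) \left(-4\right) = 20$)
$I = - \frac{130}{3}$ ($I = \left(- \frac{13}{6}\right) 20 = - \frac{130}{3} \approx -43.333$)
$\left(I + 393\right)^{2} = \left(- \frac{130}{3} + 393\right)^{2} = \left(\frac{1049}{3}\right)^{2} = \frac{1100401}{9}$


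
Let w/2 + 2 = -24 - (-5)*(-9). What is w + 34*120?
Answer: 3938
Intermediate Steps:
w = -142 (w = -4 + 2*(-24 - (-5)*(-9)) = -4 + 2*(-24 - 1*45) = -4 + 2*(-24 - 45) = -4 + 2*(-69) = -4 - 138 = -142)
w + 34*120 = -142 + 34*120 = -142 + 4080 = 3938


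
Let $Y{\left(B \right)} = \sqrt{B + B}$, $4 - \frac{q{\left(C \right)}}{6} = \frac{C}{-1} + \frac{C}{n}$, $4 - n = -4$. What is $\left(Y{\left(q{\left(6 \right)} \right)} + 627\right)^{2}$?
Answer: $\left(627 + \sqrt{111}\right)^{2} \approx 4.0645 \cdot 10^{5}$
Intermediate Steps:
$n = 8$ ($n = 4 - -4 = 4 + 4 = 8$)
$q{\left(C \right)} = 24 + \frac{21 C}{4}$ ($q{\left(C \right)} = 24 - 6 \left(\frac{C}{-1} + \frac{C}{8}\right) = 24 - 6 \left(C \left(-1\right) + C \frac{1}{8}\right) = 24 - 6 \left(- C + \frac{C}{8}\right) = 24 - 6 \left(- \frac{7 C}{8}\right) = 24 + \frac{21 C}{4}$)
$Y{\left(B \right)} = \sqrt{2} \sqrt{B}$ ($Y{\left(B \right)} = \sqrt{2 B} = \sqrt{2} \sqrt{B}$)
$\left(Y{\left(q{\left(6 \right)} \right)} + 627\right)^{2} = \left(\sqrt{2} \sqrt{24 + \frac{21}{4} \cdot 6} + 627\right)^{2} = \left(\sqrt{2} \sqrt{24 + \frac{63}{2}} + 627\right)^{2} = \left(\sqrt{2} \sqrt{\frac{111}{2}} + 627\right)^{2} = \left(\sqrt{2} \frac{\sqrt{222}}{2} + 627\right)^{2} = \left(\sqrt{111} + 627\right)^{2} = \left(627 + \sqrt{111}\right)^{2}$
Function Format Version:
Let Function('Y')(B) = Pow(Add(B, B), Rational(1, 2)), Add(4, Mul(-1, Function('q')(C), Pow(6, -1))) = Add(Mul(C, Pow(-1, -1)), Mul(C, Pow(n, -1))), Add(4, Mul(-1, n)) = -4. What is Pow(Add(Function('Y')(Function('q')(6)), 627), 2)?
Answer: Pow(Add(627, Pow(111, Rational(1, 2))), 2) ≈ 4.0645e+5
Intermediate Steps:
n = 8 (n = Add(4, Mul(-1, -4)) = Add(4, 4) = 8)
Function('q')(C) = Add(24, Mul(Rational(21, 4), C)) (Function('q')(C) = Add(24, Mul(-6, Add(Mul(C, Pow(-1, -1)), Mul(C, Pow(8, -1))))) = Add(24, Mul(-6, Add(Mul(C, -1), Mul(C, Rational(1, 8))))) = Add(24, Mul(-6, Add(Mul(-1, C), Mul(Rational(1, 8), C)))) = Add(24, Mul(-6, Mul(Rational(-7, 8), C))) = Add(24, Mul(Rational(21, 4), C)))
Function('Y')(B) = Mul(Pow(2, Rational(1, 2)), Pow(B, Rational(1, 2))) (Function('Y')(B) = Pow(Mul(2, B), Rational(1, 2)) = Mul(Pow(2, Rational(1, 2)), Pow(B, Rational(1, 2))))
Pow(Add(Function('Y')(Function('q')(6)), 627), 2) = Pow(Add(Mul(Pow(2, Rational(1, 2)), Pow(Add(24, Mul(Rational(21, 4), 6)), Rational(1, 2))), 627), 2) = Pow(Add(Mul(Pow(2, Rational(1, 2)), Pow(Add(24, Rational(63, 2)), Rational(1, 2))), 627), 2) = Pow(Add(Mul(Pow(2, Rational(1, 2)), Pow(Rational(111, 2), Rational(1, 2))), 627), 2) = Pow(Add(Mul(Pow(2, Rational(1, 2)), Mul(Rational(1, 2), Pow(222, Rational(1, 2)))), 627), 2) = Pow(Add(Pow(111, Rational(1, 2)), 627), 2) = Pow(Add(627, Pow(111, Rational(1, 2))), 2)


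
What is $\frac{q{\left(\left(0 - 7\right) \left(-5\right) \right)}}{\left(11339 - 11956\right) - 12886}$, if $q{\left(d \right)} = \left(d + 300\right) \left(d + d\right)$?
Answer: $- \frac{3350}{1929} \approx -1.7367$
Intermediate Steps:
$q{\left(d \right)} = 2 d \left(300 + d\right)$ ($q{\left(d \right)} = \left(300 + d\right) 2 d = 2 d \left(300 + d\right)$)
$\frac{q{\left(\left(0 - 7\right) \left(-5\right) \right)}}{\left(11339 - 11956\right) - 12886} = \frac{2 \left(0 - 7\right) \left(-5\right) \left(300 + \left(0 - 7\right) \left(-5\right)\right)}{\left(11339 - 11956\right) - 12886} = \frac{2 \left(\left(-7\right) \left(-5\right)\right) \left(300 - -35\right)}{-617 - 12886} = \frac{2 \cdot 35 \left(300 + 35\right)}{-13503} = 2 \cdot 35 \cdot 335 \left(- \frac{1}{13503}\right) = 23450 \left(- \frac{1}{13503}\right) = - \frac{3350}{1929}$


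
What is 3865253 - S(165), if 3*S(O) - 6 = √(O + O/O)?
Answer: 3865251 - √166/3 ≈ 3.8652e+6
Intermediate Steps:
S(O) = 2 + √(1 + O)/3 (S(O) = 2 + √(O + O/O)/3 = 2 + √(O + 1)/3 = 2 + √(1 + O)/3)
3865253 - S(165) = 3865253 - (2 + √(1 + 165)/3) = 3865253 - (2 + √166/3) = 3865253 + (-2 - √166/3) = 3865251 - √166/3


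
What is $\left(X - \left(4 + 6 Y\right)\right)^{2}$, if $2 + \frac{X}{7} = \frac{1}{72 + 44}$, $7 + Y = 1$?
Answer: $\frac{4389025}{13456} \approx 326.18$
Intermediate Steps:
$Y = -6$ ($Y = -7 + 1 = -6$)
$X = - \frac{1617}{116}$ ($X = -14 + \frac{7}{72 + 44} = -14 + \frac{7}{116} = - \frac{1617}{116} \approx -13.94$)
$\left(X - \left(4 + 6 Y\right)\right)^{2} = \left(- \frac{1617}{116} - -32\right)^{2} = \left(- \frac{1617}{116} + \left(-4 + 36\right)\right)^{2} = \left(- \frac{1617}{116} + 32\right)^{2} = \left(\frac{2095}{116}\right)^{2} = \frac{4389025}{13456}$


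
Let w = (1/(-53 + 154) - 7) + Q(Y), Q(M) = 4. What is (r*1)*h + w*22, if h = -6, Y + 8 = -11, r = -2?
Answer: -5432/101 ≈ -53.782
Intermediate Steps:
Y = -19 (Y = -8 - 11 = -19)
w = -302/101 (w = (1/(-53 + 154) - 7) + 4 = (1/101 - 7) + 4 = -706/101 + 4 = -302/101 ≈ -2.9901)
(r*1)*h + w*22 = -2*1*(-6) - 302/101*22 = -2*(-6) - 6644/101 = 12 - 6644/101 = -5432/101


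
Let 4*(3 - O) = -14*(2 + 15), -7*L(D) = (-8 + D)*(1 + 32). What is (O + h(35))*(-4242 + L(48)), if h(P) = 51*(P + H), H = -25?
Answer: -17755515/7 ≈ -2.5365e+6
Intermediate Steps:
h(P) = -1275 + 51*P (h(P) = 51*(P - 25) = 51*(-25 + P) = -1275 + 51*P)
L(D) = 264/7 - 33*D/7 (L(D) = -(-8 + D)*(1 + 32)/7 = -(-8 + D)*33/7 = -(-264 + 33*D)/7 = 264/7 - 33*D/7)
O = 125/2 (O = 3 - (-7)*(2 + 15)/2 = 3 - (-7)*17/2 = 3 - 1/4*(-238) = 3 + 119/2 = 125/2 ≈ 62.500)
(O + h(35))*(-4242 + L(48)) = (125/2 + (-1275 + 51*35))*(-4242 + (264/7 - 33/7*48)) = (125/2 + (-1275 + 1785))*(-4242 + (264/7 - 1584/7)) = (125/2 + 510)*(-4242 - 1320/7) = (1145/2)*(-31014/7) = -17755515/7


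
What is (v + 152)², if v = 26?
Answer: 31684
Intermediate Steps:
(v + 152)² = (26 + 152)² = 178² = 31684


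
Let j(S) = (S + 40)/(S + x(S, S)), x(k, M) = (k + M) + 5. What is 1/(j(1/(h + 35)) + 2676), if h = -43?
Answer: 37/99331 ≈ 0.00037249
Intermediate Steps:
x(k, M) = 5 + M + k (x(k, M) = (M + k) + 5 = 5 + M + k)
j(S) = (40 + S)/(5 + 3*S) (j(S) = (S + 40)/(S + (5 + S + S)) = (40 + S)/(S + (5 + 2*S)) = (40 + S)/(5 + 3*S))
1/(j(1/(h + 35)) + 2676) = 1/((40 + 1/(-43 + 35))/(5 + 3/(-43 + 35)) + 2676) = 1/((40 + 1/(-8))/(5 + 3/(-8)) + 2676) = 1/((40 - ⅛)/(5 + 3*(-⅛)) + 2676) = 1/((319/8)/(5 - 3/8) + 2676) = 1/((319/8)/(37/8) + 2676) = 1/((8/37)*(319/8) + 2676) = 1/(319/37 + 2676) = 1/(99331/37) = 37/99331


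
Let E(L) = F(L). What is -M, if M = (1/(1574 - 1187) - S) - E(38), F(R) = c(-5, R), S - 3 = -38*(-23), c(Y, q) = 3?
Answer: 340559/387 ≈ 880.00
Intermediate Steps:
S = 877 (S = 3 - 38*(-23) = 3 + 874 = 877)
F(R) = 3
E(L) = 3
M = -340559/387 (M = (1/(1574 - 1187) - 1*877) - 1*3 = (1/387 - 877) - 3 = -339398/387 - 3 = -340559/387 ≈ -880.00)
-M = -1*(-340559/387) = 340559/387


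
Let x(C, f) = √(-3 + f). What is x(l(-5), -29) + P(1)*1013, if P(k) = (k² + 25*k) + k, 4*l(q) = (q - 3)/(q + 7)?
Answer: 27351 + 4*I*√2 ≈ 27351.0 + 5.6569*I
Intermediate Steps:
l(q) = (-3 + q)/(4*(7 + q)) (l(q) = ((q - 3)/(q + 7))/4 = ((-3 + q)/(7 + q))/4 = (-3 + q)/(4*(7 + q)))
P(k) = k² + 26*k
x(l(-5), -29) + P(1)*1013 = √(-3 - 29) + (1*(26 + 1))*1013 = √(-32) + (1*27)*1013 = 4*I*√2 + 27*1013 = 4*I*√2 + 27351 = 27351 + 4*I*√2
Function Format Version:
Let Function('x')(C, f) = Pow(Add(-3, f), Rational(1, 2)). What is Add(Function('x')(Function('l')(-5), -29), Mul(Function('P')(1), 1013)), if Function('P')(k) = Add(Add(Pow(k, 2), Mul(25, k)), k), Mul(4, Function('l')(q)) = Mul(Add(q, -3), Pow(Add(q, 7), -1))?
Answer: Add(27351, Mul(4, I, Pow(2, Rational(1, 2)))) ≈ Add(27351., Mul(5.6569, I))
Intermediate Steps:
Function('l')(q) = Mul(Rational(1, 4), Pow(Add(7, q), -1), Add(-3, q)) (Function('l')(q) = Mul(Rational(1, 4), Mul(Add(q, -3), Pow(Add(q, 7), -1))) = Mul(Rational(1, 4), Mul(Add(-3, q), Pow(Add(7, q), -1))) = Mul(Rational(1, 4), Mul(Pow(Add(7, q), -1), Add(-3, q))) = Mul(Rational(1, 4), Pow(Add(7, q), -1), Add(-3, q)))
Function('P')(k) = Add(Pow(k, 2), Mul(26, k))
Add(Function('x')(Function('l')(-5), -29), Mul(Function('P')(1), 1013)) = Add(Pow(Add(-3, -29), Rational(1, 2)), Mul(Mul(1, Add(26, 1)), 1013)) = Add(Pow(-32, Rational(1, 2)), Mul(Mul(1, 27), 1013)) = Add(Mul(4, I, Pow(2, Rational(1, 2))), Mul(27, 1013)) = Add(Mul(4, I, Pow(2, Rational(1, 2))), 27351) = Add(27351, Mul(4, I, Pow(2, Rational(1, 2))))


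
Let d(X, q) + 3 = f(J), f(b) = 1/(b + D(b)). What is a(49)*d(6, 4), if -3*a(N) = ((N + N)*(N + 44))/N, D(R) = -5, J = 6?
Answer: 124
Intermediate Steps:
f(b) = 1/(-5 + b) (f(b) = 1/(b - 5) = 1/(-5 + b))
d(X, q) = -2 (d(X, q) = -3 + 1/(-5 + 6) = -3 + 1/1 = -3 + 1 = -2)
a(N) = -88/3 - 2*N/3 (a(N) = -(N + N)*(N + 44)/(3*N) = -(2*N)*(44 + N)/(3*N) = -2*N*(44 + N)/(3*N) = -(88 + 2*N)/3 = -88/3 - 2*N/3)
a(49)*d(6, 4) = (-88/3 - ⅔*49)*(-2) = (-88/3 - 98/3)*(-2) = -62*(-2) = 124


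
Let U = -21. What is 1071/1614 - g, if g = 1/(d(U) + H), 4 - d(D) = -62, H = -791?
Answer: 259363/390050 ≈ 0.66495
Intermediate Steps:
d(D) = 66 (d(D) = 4 - 1*(-62) = 4 + 62 = 66)
g = -1/725 (g = 1/(66 - 791) = 1/(-725) = -1/725 ≈ -0.0013793)
1071/1614 - g = 1071/1614 - 1*(-1/725) = 1071*(1/1614) + 1/725 = 357/538 + 1/725 = 259363/390050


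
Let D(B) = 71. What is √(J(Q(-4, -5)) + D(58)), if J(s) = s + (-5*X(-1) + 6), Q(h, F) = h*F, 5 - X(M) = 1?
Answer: √77 ≈ 8.7750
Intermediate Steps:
X(M) = 4 (X(M) = 5 - 1*1 = 5 - 1 = 4)
Q(h, F) = F*h
J(s) = -14 + s (J(s) = s + (-5*4 + 6) = s + (-20 + 6) = s - 14 = -14 + s)
√(J(Q(-4, -5)) + D(58)) = √((-14 - 5*(-4)) + 71) = √((-14 + 20) + 71) = √(6 + 71) = √77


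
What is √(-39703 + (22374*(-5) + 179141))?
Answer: 4*√1723 ≈ 166.04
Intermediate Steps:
√(-39703 + (22374*(-5) + 179141)) = √(-39703 + (-111870 + 179141)) = √(-39703 + 67271) = √27568 = 4*√1723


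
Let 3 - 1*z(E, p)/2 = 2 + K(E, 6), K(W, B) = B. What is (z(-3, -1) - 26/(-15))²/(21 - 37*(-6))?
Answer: 15376/54675 ≈ 0.28123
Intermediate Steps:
z(E, p) = -10 (z(E, p) = 6 - 2*(2 + 6) = 6 - 2*8 = 6 - 16 = -10)
(z(-3, -1) - 26/(-15))²/(21 - 37*(-6)) = (-10 - 26/(-15))²/(21 - 37*(-6)) = (-10 - 26*(-1/15))²/(21 + 222) = (-10 + 26/15)²/243 = (-124/15)²*(1/243) = (15376/225)*(1/243) = 15376/54675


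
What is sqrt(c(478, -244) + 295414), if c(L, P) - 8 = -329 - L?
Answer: 3*sqrt(32735) ≈ 542.78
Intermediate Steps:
c(L, P) = -321 - L (c(L, P) = 8 + (-329 - L) = -321 - L)
sqrt(c(478, -244) + 295414) = sqrt((-321 - 1*478) + 295414) = sqrt((-321 - 478) + 295414) = sqrt(-799 + 295414) = sqrt(294615) = 3*sqrt(32735)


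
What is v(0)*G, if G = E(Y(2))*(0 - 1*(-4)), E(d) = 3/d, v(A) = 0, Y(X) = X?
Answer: 0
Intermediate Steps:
G = 6 (G = (3/2)*(0 - 1*(-4)) = (3*(1/2))*(0 + 4) = (3/2)*4 = 6)
v(0)*G = 0*6 = 0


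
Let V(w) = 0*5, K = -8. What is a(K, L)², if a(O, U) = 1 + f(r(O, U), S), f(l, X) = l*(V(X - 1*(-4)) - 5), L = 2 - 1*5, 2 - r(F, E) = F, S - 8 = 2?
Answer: 2401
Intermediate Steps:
S = 10 (S = 8 + 2 = 10)
r(F, E) = 2 - F
L = -3 (L = 2 - 5 = -3)
V(w) = 0
f(l, X) = -5*l (f(l, X) = l*(0 - 5) = l*(-5) = -5*l)
a(O, U) = -9 + 5*O (a(O, U) = 1 - 5*(2 - O) = 1 + (-10 + 5*O) = -9 + 5*O)
a(K, L)² = (-9 + 5*(-8))² = (-9 - 40)² = (-49)² = 2401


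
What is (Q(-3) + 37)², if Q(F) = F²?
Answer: 2116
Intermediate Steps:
(Q(-3) + 37)² = ((-3)² + 37)² = (9 + 37)² = 46² = 2116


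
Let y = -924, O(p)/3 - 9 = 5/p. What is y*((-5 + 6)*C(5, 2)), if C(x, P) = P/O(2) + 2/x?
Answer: -48664/115 ≈ -423.17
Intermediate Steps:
O(p) = 27 + 15/p (O(p) = 27 + 3*(5/p) = 27 + 15/p)
C(x, P) = 2/x + 2*P/69 (C(x, P) = P/(27 + 15/2) + 2/x = P/(69/2) + 2/x = P*(2/69) + 2/x = 2*P/69 + 2/x = 2/x + 2*P/69)
y*((-5 + 6)*C(5, 2)) = -924*(-5 + 6)*(2/5 + (2/69)*2) = -924*(2*(⅕) + 4/69) = -924*(⅖ + 4/69) = -924*158/345 = -48664/115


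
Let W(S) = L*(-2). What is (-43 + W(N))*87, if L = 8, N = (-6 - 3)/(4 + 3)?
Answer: -5133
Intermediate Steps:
N = -9/7 ≈ -1.2857
W(S) = -16 (W(S) = 8*(-2) = -16)
(-43 + W(N))*87 = (-43 - 16)*87 = -59*87 = -5133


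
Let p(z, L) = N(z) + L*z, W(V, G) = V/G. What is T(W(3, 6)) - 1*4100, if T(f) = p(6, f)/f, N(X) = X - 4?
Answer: -4090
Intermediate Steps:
N(X) = -4 + X
p(z, L) = -4 + z + L*z (p(z, L) = (-4 + z) + L*z = -4 + z + L*z)
T(f) = (2 + 6*f)/f (T(f) = (-4 + 6 + f*6)/f = (-4 + 6 + 6*f)/f = (2 + 6*f)/f)
T(W(3, 6)) - 1*4100 = (6 + 2/((3/6))) - 1*4100 = (6 + 2/((3*(⅙)))) - 4100 = (6 + 2/(½)) - 4100 = (6 + 2*2) - 4100 = (6 + 4) - 4100 = 10 - 4100 = -4090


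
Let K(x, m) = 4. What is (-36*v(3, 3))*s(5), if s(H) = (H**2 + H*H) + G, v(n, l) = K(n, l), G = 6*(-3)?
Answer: -4608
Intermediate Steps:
G = -18
v(n, l) = 4
s(H) = -18 + 2*H**2 (s(H) = (H**2 + H*H) - 18 = (H**2 + H**2) - 18 = 2*H**2 - 18 = -18 + 2*H**2)
(-36*v(3, 3))*s(5) = (-36*4)*(-18 + 2*5**2) = -144*(-18 + 2*25) = -144*(-18 + 50) = -144*32 = -4608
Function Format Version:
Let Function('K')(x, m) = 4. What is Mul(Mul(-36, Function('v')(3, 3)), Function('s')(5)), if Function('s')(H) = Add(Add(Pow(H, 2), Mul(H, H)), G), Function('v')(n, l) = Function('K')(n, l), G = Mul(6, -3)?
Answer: -4608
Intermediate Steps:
G = -18
Function('v')(n, l) = 4
Function('s')(H) = Add(-18, Mul(2, Pow(H, 2))) (Function('s')(H) = Add(Add(Pow(H, 2), Mul(H, H)), -18) = Add(Add(Pow(H, 2), Pow(H, 2)), -18) = Add(Mul(2, Pow(H, 2)), -18) = Add(-18, Mul(2, Pow(H, 2))))
Mul(Mul(-36, Function('v')(3, 3)), Function('s')(5)) = Mul(Mul(-36, 4), Add(-18, Mul(2, Pow(5, 2)))) = Mul(-144, Add(-18, Mul(2, 25))) = Mul(-144, Add(-18, 50)) = Mul(-144, 32) = -4608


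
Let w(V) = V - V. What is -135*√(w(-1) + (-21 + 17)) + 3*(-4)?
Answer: -12 - 270*I ≈ -12.0 - 270.0*I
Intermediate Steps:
w(V) = 0
-135*√(w(-1) + (-21 + 17)) + 3*(-4) = -135*√(0 + (-21 + 17)) + 3*(-4) = -135*√(0 - 4) - 12 = -270*I - 12 = -12 - 270*I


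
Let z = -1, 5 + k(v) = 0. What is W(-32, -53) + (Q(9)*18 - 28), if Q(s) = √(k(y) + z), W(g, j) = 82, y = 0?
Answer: 54 + 18*I*√6 ≈ 54.0 + 44.091*I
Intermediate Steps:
k(v) = -5 (k(v) = -5 + 0 = -5)
Q(s) = I*√6 (Q(s) = √(-5 - 1) = √(-6) = I*√6)
W(-32, -53) + (Q(9)*18 - 28) = 82 + ((I*√6)*18 - 28) = 82 + (18*I*√6 - 28) = 82 + (-28 + 18*I*√6) = 54 + 18*I*√6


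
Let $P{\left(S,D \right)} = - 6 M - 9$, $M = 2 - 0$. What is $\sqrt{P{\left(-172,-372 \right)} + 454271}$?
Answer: $5 \sqrt{18170} \approx 673.98$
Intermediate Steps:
$M = 2$ ($M = 2 + 0 = 2$)
$P{\left(S,D \right)} = -21$ ($P{\left(S,D \right)} = \left(-6\right) 2 - 9 = -12 - 9 = -21$)
$\sqrt{P{\left(-172,-372 \right)} + 454271} = \sqrt{-21 + 454271} = \sqrt{454250} = 5 \sqrt{18170}$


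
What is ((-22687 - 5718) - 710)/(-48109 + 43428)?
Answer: 29115/4681 ≈ 6.2198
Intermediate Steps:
((-22687 - 5718) - 710)/(-48109 + 43428) = (-28405 - 710)/(-4681) = -29115*(-1/4681) = 29115/4681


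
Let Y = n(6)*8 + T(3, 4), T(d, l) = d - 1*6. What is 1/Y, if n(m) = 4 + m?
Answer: 1/77 ≈ 0.012987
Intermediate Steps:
T(d, l) = -6 + d (T(d, l) = d - 6 = -6 + d)
Y = 77 (Y = (4 + 6)*8 + (-6 + 3) = 10*8 - 3 = 80 - 3 = 77)
1/Y = 1/77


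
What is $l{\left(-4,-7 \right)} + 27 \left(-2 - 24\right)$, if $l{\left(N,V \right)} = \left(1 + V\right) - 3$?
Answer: $-711$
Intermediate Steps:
$l{\left(N,V \right)} = -2 + V$
$l{\left(-4,-7 \right)} + 27 \left(-2 - 24\right) = \left(-2 - 7\right) + 27 \left(-2 - 24\right) = -9 + 27 \left(-2 - 24\right) = -9 + 27 \left(-26\right) = -9 - 702 = -711$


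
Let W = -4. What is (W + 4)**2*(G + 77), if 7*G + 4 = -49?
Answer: 0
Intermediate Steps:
G = -53/7 (G = -4/7 + (1/7)*(-49) = -4/7 - 7 = -53/7 ≈ -7.5714)
(W + 4)**2*(G + 77) = (-4 + 4)**2*(-53/7 + 77) = 0**2*(486/7) = 0*(486/7) = 0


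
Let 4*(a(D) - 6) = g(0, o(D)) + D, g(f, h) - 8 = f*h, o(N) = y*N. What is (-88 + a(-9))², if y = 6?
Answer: 108241/16 ≈ 6765.1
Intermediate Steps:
o(N) = 6*N
g(f, h) = 8 + f*h
a(D) = 8 + D/4 (a(D) = 6 + ((8 + 0*(6*D)) + D)/4 = 6 + ((8 + 0) + D)/4 = 6 + (8 + D)/4 = 6 + (2 + D/4) = 8 + D/4)
(-88 + a(-9))² = (-88 + (8 + (¼)*(-9)))² = (-88 + (8 - 9/4))² = (-88 + 23/4)² = (-329/4)² = 108241/16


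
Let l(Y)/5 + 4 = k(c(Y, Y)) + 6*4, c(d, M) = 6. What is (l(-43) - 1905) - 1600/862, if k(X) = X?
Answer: -765825/431 ≈ -1776.9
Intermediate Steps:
l(Y) = 130 (l(Y) = -20 + 5*(6 + 6*4) = -20 + 5*(6 + 24) = -20 + 5*30 = -20 + 150 = 130)
(l(-43) - 1905) - 1600/862 = (130 - 1905) - 1600/862 = -1775 - 1600*1/862 = -1775 - 800/431 = -765825/431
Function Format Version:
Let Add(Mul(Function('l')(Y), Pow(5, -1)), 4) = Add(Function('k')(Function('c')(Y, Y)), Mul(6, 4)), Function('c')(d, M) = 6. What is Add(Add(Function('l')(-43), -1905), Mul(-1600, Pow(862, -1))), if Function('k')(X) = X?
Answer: Rational(-765825, 431) ≈ -1776.9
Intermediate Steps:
Function('l')(Y) = 130 (Function('l')(Y) = Add(-20, Mul(5, Add(6, Mul(6, 4)))) = Add(-20, Mul(5, Add(6, 24))) = Add(-20, Mul(5, 30)) = Add(-20, 150) = 130)
Add(Add(Function('l')(-43), -1905), Mul(-1600, Pow(862, -1))) = Add(Add(130, -1905), Mul(-1600, Pow(862, -1))) = Add(-1775, Mul(-1600, Rational(1, 862))) = Add(-1775, Rational(-800, 431)) = Rational(-765825, 431)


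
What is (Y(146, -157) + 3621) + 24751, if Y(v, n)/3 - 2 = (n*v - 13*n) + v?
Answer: -33827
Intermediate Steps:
Y(v, n) = 6 - 39*n + 3*v + 3*n*v (Y(v, n) = 6 + 3*((n*v - 13*n) + v) = 6 + 3*((-13*n + n*v) + v) = 6 + 3*(v - 13*n + n*v) = 6 + (-39*n + 3*v + 3*n*v) = 6 - 39*n + 3*v + 3*n*v)
(Y(146, -157) + 3621) + 24751 = ((6 - 39*(-157) + 3*146 + 3*(-157)*146) + 3621) + 24751 = ((6 + 6123 + 438 - 68766) + 3621) + 24751 = (-62199 + 3621) + 24751 = -58578 + 24751 = -33827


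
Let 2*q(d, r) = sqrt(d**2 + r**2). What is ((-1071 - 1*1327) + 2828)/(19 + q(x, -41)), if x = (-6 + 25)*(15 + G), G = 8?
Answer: -16340/95603 + 2150*sqrt(7706)/95603 ≈ 1.8032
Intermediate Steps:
x = 437 (x = (-6 + 25)*(15 + 8) = 19*23 = 437)
q(d, r) = sqrt(d**2 + r**2)/2
((-1071 - 1*1327) + 2828)/(19 + q(x, -41)) = ((-1071 - 1*1327) + 2828)/(19 + sqrt(437**2 + (-41)**2)/2) = ((-1071 - 1327) + 2828)/(19 + sqrt(190969 + 1681)/2) = (-2398 + 2828)/(19 + sqrt(192650)/2) = 430/(19 + (5*sqrt(7706))/2) = 430/(19 + 5*sqrt(7706)/2)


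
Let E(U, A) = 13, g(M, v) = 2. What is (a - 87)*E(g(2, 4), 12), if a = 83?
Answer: -52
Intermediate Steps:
(a - 87)*E(g(2, 4), 12) = (83 - 87)*13 = -4*13 = -52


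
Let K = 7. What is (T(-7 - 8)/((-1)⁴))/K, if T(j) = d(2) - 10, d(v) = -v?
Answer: -12/7 ≈ -1.7143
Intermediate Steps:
T(j) = -12 (T(j) = -1*2 - 10 = -2 - 10 = -12)
(T(-7 - 8)/((-1)⁴))/K = -12/((-1)⁴)/7 = -12/1*(⅐) = -12*1*(⅐) = -12*⅐ = -12/7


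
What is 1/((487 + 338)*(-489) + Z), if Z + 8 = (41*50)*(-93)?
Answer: -1/594083 ≈ -1.6833e-6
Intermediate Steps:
Z = -190658 (Z = -8 + (41*50)*(-93) = -8 + 2050*(-93) = -8 - 190650 = -190658)
1/((487 + 338)*(-489) + Z) = 1/((487 + 338)*(-489) - 190658) = 1/(825*(-489) - 190658) = 1/(-403425 - 190658) = 1/(-594083) = -1/594083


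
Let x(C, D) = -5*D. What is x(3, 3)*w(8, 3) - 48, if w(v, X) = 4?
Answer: -108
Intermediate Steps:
x(3, 3)*w(8, 3) - 48 = -5*3*4 - 48 = -15*4 - 48 = -60 - 48 = -108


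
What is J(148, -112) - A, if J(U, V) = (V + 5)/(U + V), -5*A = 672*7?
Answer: 168809/180 ≈ 937.83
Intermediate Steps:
A = -4704/5 (A = -672*7/5 = -⅕*4704 = -4704/5 ≈ -940.80)
J(U, V) = (5 + V)/(U + V)
J(148, -112) - A = (5 - 112)/(148 - 112) - 1*(-4704/5) = -107/36 + 4704/5 = 168809/180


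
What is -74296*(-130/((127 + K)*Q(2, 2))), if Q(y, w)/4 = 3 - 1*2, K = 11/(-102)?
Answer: 246291240/12943 ≈ 19029.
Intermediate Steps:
K = -11/102 (K = 11*(-1/102) = -11/102 ≈ -0.10784)
Q(y, w) = 4 (Q(y, w) = 4*(3 - 1*2) = 4*(3 - 2) = 4*1 = 4)
-74296*(-130/((127 + K)*Q(2, 2))) = -74296*(-65/(2*(127 - 11/102))) = -74296/((4*(-1/130))*(12943/102)) = -74296/((-2/65*12943/102)) = -74296/(-12943/3315) = -74296*(-3315/12943) = 246291240/12943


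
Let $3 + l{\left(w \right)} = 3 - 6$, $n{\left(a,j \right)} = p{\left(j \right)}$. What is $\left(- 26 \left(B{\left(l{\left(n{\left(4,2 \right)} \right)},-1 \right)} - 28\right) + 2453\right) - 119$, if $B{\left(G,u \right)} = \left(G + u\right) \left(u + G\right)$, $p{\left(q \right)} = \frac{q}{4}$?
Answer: $1788$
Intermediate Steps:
$p{\left(q \right)} = \frac{q}{4}$ ($p{\left(q \right)} = q \frac{1}{4} = \frac{q}{4}$)
$n{\left(a,j \right)} = \frac{j}{4}$
$l{\left(w \right)} = -6$ ($l{\left(w \right)} = -3 + \left(3 - 6\right) = -3 - 3 = -6$)
$B{\left(G,u \right)} = \left(G + u\right)^{2}$ ($B{\left(G,u \right)} = \left(G + u\right) \left(G + u\right) = \left(G + u\right)^{2}$)
$\left(- 26 \left(B{\left(l{\left(n{\left(4,2 \right)} \right)},-1 \right)} - 28\right) + 2453\right) - 119 = \left(- 26 \left(\left(-6 - 1\right)^{2} - 28\right) + 2453\right) - 119 = \left(- 26 \left(\left(-7\right)^{2} - 28\right) + 2453\right) - 119 = \left(- 26 \left(49 - 28\right) + 2453\right) - 119 = \left(\left(-26\right) 21 + 2453\right) - 119 = \left(-546 + 2453\right) - 119 = 1907 - 119 = 1788$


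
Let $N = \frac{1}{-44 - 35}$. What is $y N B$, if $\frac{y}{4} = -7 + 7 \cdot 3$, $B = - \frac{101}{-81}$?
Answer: $- \frac{5656}{6399} \approx -0.88389$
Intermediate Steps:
$N = - \frac{1}{79}$ ($N = \frac{1}{-79} = - \frac{1}{79} \approx -0.012658$)
$B = \frac{101}{81}$ ($B = \left(-101\right) \left(- \frac{1}{81}\right) = \frac{101}{81} \approx 1.2469$)
$y = 56$ ($y = 4 \left(-7 + 7 \cdot 3\right) = 4 \left(-7 + 21\right) = 4 \cdot 14 = 56$)
$y N B = 56 \left(- \frac{1}{79}\right) \frac{101}{81} = \left(- \frac{56}{79}\right) \frac{101}{81} = - \frac{5656}{6399}$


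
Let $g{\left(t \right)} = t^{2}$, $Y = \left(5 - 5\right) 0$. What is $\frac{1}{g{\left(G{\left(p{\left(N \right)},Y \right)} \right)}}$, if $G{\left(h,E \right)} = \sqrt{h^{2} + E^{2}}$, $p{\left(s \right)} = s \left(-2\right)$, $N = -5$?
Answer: $\frac{1}{100} \approx 0.01$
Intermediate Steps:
$Y = 0$ ($Y = 0 \cdot 0 = 0$)
$p{\left(s \right)} = - 2 s$
$G{\left(h,E \right)} = \sqrt{E^{2} + h^{2}}$
$\frac{1}{g{\left(G{\left(p{\left(N \right)},Y \right)} \right)}} = \frac{1}{\left(\sqrt{0^{2} + \left(\left(-2\right) \left(-5\right)\right)^{2}}\right)^{2}} = \frac{1}{\left(\sqrt{0 + 10^{2}}\right)^{2}} = \frac{1}{\left(\sqrt{0 + 100}\right)^{2}} = \frac{1}{\left(\sqrt{100}\right)^{2}} = \frac{1}{10^{2}} = \frac{1}{100}$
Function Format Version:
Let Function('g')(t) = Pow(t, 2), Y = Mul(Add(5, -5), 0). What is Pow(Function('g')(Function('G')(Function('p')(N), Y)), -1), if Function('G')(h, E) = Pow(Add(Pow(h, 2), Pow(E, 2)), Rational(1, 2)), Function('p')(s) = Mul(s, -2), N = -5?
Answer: Rational(1, 100) ≈ 0.010000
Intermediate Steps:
Y = 0 (Y = Mul(0, 0) = 0)
Function('p')(s) = Mul(-2, s)
Function('G')(h, E) = Pow(Add(Pow(E, 2), Pow(h, 2)), Rational(1, 2))
Pow(Function('g')(Function('G')(Function('p')(N), Y)), -1) = Pow(Pow(Pow(Add(Pow(0, 2), Pow(Mul(-2, -5), 2)), Rational(1, 2)), 2), -1) = Pow(Pow(Pow(Add(0, Pow(10, 2)), Rational(1, 2)), 2), -1) = Pow(Pow(Pow(Add(0, 100), Rational(1, 2)), 2), -1) = Pow(Pow(Pow(100, Rational(1, 2)), 2), -1) = Pow(Pow(10, 2), -1) = Pow(100, -1) = Rational(1, 100)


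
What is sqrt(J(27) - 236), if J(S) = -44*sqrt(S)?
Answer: 2*sqrt(-59 - 33*sqrt(3)) ≈ 21.555*I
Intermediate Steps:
sqrt(J(27) - 236) = sqrt(-132*sqrt(3) - 236) = sqrt(-236 - 132*sqrt(3))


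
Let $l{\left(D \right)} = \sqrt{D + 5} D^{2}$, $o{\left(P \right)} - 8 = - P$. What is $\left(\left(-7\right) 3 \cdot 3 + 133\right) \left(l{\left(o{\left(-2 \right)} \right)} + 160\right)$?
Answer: $11200 + 7000 \sqrt{15} \approx 38311.0$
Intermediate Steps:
$o{\left(P \right)} = 8 - P$
$l{\left(D \right)} = D^{2} \sqrt{5 + D}$ ($l{\left(D \right)} = \sqrt{5 + D} D^{2} = D^{2} \sqrt{5 + D}$)
$\left(\left(-7\right) 3 \cdot 3 + 133\right) \left(l{\left(o{\left(-2 \right)} \right)} + 160\right) = \left(\left(-7\right) 3 \cdot 3 + 133\right) \left(\left(8 - -2\right)^{2} \sqrt{5 + \left(8 - -2\right)} + 160\right) = \left(\left(-21\right) 3 + 133\right) \left(\left(8 + 2\right)^{2} \sqrt{5 + \left(8 + 2\right)} + 160\right) = \left(-63 + 133\right) \left(10^{2} \sqrt{5 + 10} + 160\right) = 70 \left(100 \sqrt{15} + 160\right) = 70 \left(160 + 100 \sqrt{15}\right) = 11200 + 7000 \sqrt{15}$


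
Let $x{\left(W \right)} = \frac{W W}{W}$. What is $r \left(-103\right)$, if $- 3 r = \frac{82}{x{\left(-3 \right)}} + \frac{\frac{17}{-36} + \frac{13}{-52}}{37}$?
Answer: $- \frac{1876351}{1998} \approx -939.11$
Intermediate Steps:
$x{\left(W \right)} = W$ ($x{\left(W \right)} = \frac{W^{2}}{W} = W$)
$r = \frac{18217}{1998}$ ($r = - \frac{\frac{82}{-3} + \frac{\frac{17}{-36} + \frac{13}{-52}}{37}}{3} = - \frac{82 \left(- \frac{1}{3}\right) + \left(17 \left(- \frac{1}{36}\right) + 13 \left(- \frac{1}{52}\right)\right) \frac{1}{37}}{3} = - \frac{- \frac{82}{3} + \left(- \frac{17}{36} - \frac{1}{4}\right) \frac{1}{37}}{3} = - \frac{- \frac{82}{3} - \frac{13}{666}}{3} = \left(- \frac{1}{3}\right) \left(- \frac{18217}{666}\right) = \frac{18217}{1998} \approx 9.1176$)
$r \left(-103\right) = \frac{18217}{1998} \left(-103\right) = - \frac{1876351}{1998}$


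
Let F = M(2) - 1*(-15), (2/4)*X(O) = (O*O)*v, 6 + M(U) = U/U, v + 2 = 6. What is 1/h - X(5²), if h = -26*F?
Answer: -1300001/260 ≈ -5000.0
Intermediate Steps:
v = 4 (v = -2 + 6 = 4)
M(U) = -5 (M(U) = -6 + U/U = -6 + 1 = -5)
X(O) = 8*O² (X(O) = 2*((O*O)*4) = 2*(O²*4) = 2*(4*O²) = 8*O²)
F = 10 (F = -5 - 1*(-15) = -5 + 15 = 10)
h = -260 (h = -26*10 = -260)
1/h - X(5²) = 1/(-260) - 8*(5²)² = -1/260 - 8*25² = -1/260 - 8*625 = -1/260 - 1*5000 = -1/260 - 5000 = -1300001/260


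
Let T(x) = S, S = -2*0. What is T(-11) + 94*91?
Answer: 8554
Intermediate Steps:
S = 0
T(x) = 0
T(-11) + 94*91 = 0 + 94*91 = 0 + 8554 = 8554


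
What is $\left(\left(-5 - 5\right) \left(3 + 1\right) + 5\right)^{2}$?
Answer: $1225$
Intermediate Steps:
$\left(\left(-5 - 5\right) \left(3 + 1\right) + 5\right)^{2} = \left(\left(-10\right) 4 + 5\right)^{2} = \left(-40 + 5\right)^{2} = \left(-35\right)^{2} = 1225$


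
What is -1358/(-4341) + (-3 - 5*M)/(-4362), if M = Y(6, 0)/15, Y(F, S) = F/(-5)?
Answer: 3297157/10519690 ≈ 0.31343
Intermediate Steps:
Y(F, S) = -F/5 (Y(F, S) = F*(-⅕) = -F/5)
M = -2/25 (M = -⅕*6/15 = -6/5*1/15 = -2/25 ≈ -0.080000)
-1358/(-4341) + (-3 - 5*M)/(-4362) = -1358/(-4341) + (-3 - 5*(-2/25))/(-4362) = -1358*(-1/4341) + (-3 + ⅖)*(-1/4362) = 1358/4341 - 13/5*(-1/4362) = 1358/4341 + 13/21810 = 3297157/10519690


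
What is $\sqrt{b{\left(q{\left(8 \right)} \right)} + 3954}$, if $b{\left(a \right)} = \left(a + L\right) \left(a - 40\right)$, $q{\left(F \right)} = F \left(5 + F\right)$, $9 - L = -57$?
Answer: $\sqrt{14834} \approx 121.79$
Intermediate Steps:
$L = 66$ ($L = 9 - -57 = 9 + 57 = 66$)
$b{\left(a \right)} = \left(-40 + a\right) \left(66 + a\right)$ ($b{\left(a \right)} = \left(a + 66\right) \left(a - 40\right) = \left(66 + a\right) \left(-40 + a\right) = \left(-40 + a\right) \left(66 + a\right)$)
$\sqrt{b{\left(q{\left(8 \right)} \right)} + 3954} = \sqrt{\left(-2640 + \left(8 \left(5 + 8\right)\right)^{2} + 26 \cdot 8 \left(5 + 8\right)\right) + 3954} = \sqrt{\left(-2640 + \left(8 \cdot 13\right)^{2} + 26 \cdot 8 \cdot 13\right) + 3954} = \sqrt{\left(-2640 + 104^{2} + 26 \cdot 104\right) + 3954} = \sqrt{\left(-2640 + 10816 + 2704\right) + 3954} = \sqrt{10880 + 3954} = \sqrt{14834}$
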